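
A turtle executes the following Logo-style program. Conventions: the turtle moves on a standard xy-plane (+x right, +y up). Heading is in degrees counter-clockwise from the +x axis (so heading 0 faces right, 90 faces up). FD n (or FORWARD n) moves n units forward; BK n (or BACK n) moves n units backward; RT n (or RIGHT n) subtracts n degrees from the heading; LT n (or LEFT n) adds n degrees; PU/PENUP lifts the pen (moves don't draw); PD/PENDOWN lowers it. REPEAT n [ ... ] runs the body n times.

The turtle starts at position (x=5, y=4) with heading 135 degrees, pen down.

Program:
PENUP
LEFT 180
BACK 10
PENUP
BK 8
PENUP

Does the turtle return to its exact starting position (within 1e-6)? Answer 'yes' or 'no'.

Executing turtle program step by step:
Start: pos=(5,4), heading=135, pen down
PU: pen up
LT 180: heading 135 -> 315
BK 10: (5,4) -> (-2.071,11.071) [heading=315, move]
PU: pen up
BK 8: (-2.071,11.071) -> (-7.728,16.728) [heading=315, move]
PU: pen up
Final: pos=(-7.728,16.728), heading=315, 0 segment(s) drawn

Start position: (5, 4)
Final position: (-7.728, 16.728)
Distance = 18; >= 1e-6 -> NOT closed

Answer: no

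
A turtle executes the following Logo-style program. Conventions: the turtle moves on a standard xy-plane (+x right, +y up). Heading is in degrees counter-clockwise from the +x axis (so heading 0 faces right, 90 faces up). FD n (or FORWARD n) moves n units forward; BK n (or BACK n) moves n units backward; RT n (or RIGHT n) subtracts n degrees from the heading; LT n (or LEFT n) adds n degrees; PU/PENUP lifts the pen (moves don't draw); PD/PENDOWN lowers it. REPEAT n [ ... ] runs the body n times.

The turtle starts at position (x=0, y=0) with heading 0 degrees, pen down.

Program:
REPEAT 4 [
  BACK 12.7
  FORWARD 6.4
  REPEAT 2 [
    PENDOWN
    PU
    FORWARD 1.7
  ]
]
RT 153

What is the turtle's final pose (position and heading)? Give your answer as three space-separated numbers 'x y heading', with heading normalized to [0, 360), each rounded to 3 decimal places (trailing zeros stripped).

Answer: -11.6 0 207

Derivation:
Executing turtle program step by step:
Start: pos=(0,0), heading=0, pen down
REPEAT 4 [
  -- iteration 1/4 --
  BK 12.7: (0,0) -> (-12.7,0) [heading=0, draw]
  FD 6.4: (-12.7,0) -> (-6.3,0) [heading=0, draw]
  REPEAT 2 [
    -- iteration 1/2 --
    PD: pen down
    PU: pen up
    FD 1.7: (-6.3,0) -> (-4.6,0) [heading=0, move]
    -- iteration 2/2 --
    PD: pen down
    PU: pen up
    FD 1.7: (-4.6,0) -> (-2.9,0) [heading=0, move]
  ]
  -- iteration 2/4 --
  BK 12.7: (-2.9,0) -> (-15.6,0) [heading=0, move]
  FD 6.4: (-15.6,0) -> (-9.2,0) [heading=0, move]
  REPEAT 2 [
    -- iteration 1/2 --
    PD: pen down
    PU: pen up
    FD 1.7: (-9.2,0) -> (-7.5,0) [heading=0, move]
    -- iteration 2/2 --
    PD: pen down
    PU: pen up
    FD 1.7: (-7.5,0) -> (-5.8,0) [heading=0, move]
  ]
  -- iteration 3/4 --
  BK 12.7: (-5.8,0) -> (-18.5,0) [heading=0, move]
  FD 6.4: (-18.5,0) -> (-12.1,0) [heading=0, move]
  REPEAT 2 [
    -- iteration 1/2 --
    PD: pen down
    PU: pen up
    FD 1.7: (-12.1,0) -> (-10.4,0) [heading=0, move]
    -- iteration 2/2 --
    PD: pen down
    PU: pen up
    FD 1.7: (-10.4,0) -> (-8.7,0) [heading=0, move]
  ]
  -- iteration 4/4 --
  BK 12.7: (-8.7,0) -> (-21.4,0) [heading=0, move]
  FD 6.4: (-21.4,0) -> (-15,0) [heading=0, move]
  REPEAT 2 [
    -- iteration 1/2 --
    PD: pen down
    PU: pen up
    FD 1.7: (-15,0) -> (-13.3,0) [heading=0, move]
    -- iteration 2/2 --
    PD: pen down
    PU: pen up
    FD 1.7: (-13.3,0) -> (-11.6,0) [heading=0, move]
  ]
]
RT 153: heading 0 -> 207
Final: pos=(-11.6,0), heading=207, 2 segment(s) drawn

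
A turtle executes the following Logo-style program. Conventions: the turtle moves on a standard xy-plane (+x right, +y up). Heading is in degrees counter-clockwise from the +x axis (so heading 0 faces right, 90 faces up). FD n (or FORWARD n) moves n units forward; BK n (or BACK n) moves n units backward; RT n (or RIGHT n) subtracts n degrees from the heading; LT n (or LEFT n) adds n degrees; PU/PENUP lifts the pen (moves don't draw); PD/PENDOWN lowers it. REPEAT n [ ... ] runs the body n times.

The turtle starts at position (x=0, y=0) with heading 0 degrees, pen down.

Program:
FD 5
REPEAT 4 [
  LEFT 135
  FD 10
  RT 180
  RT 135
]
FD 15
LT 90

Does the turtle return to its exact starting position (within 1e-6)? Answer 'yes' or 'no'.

Answer: no

Derivation:
Executing turtle program step by step:
Start: pos=(0,0), heading=0, pen down
FD 5: (0,0) -> (5,0) [heading=0, draw]
REPEAT 4 [
  -- iteration 1/4 --
  LT 135: heading 0 -> 135
  FD 10: (5,0) -> (-2.071,7.071) [heading=135, draw]
  RT 180: heading 135 -> 315
  RT 135: heading 315 -> 180
  -- iteration 2/4 --
  LT 135: heading 180 -> 315
  FD 10: (-2.071,7.071) -> (5,0) [heading=315, draw]
  RT 180: heading 315 -> 135
  RT 135: heading 135 -> 0
  -- iteration 3/4 --
  LT 135: heading 0 -> 135
  FD 10: (5,0) -> (-2.071,7.071) [heading=135, draw]
  RT 180: heading 135 -> 315
  RT 135: heading 315 -> 180
  -- iteration 4/4 --
  LT 135: heading 180 -> 315
  FD 10: (-2.071,7.071) -> (5,0) [heading=315, draw]
  RT 180: heading 315 -> 135
  RT 135: heading 135 -> 0
]
FD 15: (5,0) -> (20,0) [heading=0, draw]
LT 90: heading 0 -> 90
Final: pos=(20,0), heading=90, 6 segment(s) drawn

Start position: (0, 0)
Final position: (20, 0)
Distance = 20; >= 1e-6 -> NOT closed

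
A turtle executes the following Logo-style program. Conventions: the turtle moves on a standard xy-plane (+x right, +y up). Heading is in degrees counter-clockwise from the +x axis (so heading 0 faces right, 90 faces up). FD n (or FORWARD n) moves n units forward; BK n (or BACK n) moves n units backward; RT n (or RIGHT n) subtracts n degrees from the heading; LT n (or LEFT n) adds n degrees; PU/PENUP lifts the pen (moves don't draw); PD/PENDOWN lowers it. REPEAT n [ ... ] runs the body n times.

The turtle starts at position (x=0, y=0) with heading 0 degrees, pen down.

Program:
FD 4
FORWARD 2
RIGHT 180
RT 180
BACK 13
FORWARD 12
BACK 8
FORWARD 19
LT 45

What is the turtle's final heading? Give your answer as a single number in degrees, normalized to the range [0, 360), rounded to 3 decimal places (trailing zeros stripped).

Answer: 45

Derivation:
Executing turtle program step by step:
Start: pos=(0,0), heading=0, pen down
FD 4: (0,0) -> (4,0) [heading=0, draw]
FD 2: (4,0) -> (6,0) [heading=0, draw]
RT 180: heading 0 -> 180
RT 180: heading 180 -> 0
BK 13: (6,0) -> (-7,0) [heading=0, draw]
FD 12: (-7,0) -> (5,0) [heading=0, draw]
BK 8: (5,0) -> (-3,0) [heading=0, draw]
FD 19: (-3,0) -> (16,0) [heading=0, draw]
LT 45: heading 0 -> 45
Final: pos=(16,0), heading=45, 6 segment(s) drawn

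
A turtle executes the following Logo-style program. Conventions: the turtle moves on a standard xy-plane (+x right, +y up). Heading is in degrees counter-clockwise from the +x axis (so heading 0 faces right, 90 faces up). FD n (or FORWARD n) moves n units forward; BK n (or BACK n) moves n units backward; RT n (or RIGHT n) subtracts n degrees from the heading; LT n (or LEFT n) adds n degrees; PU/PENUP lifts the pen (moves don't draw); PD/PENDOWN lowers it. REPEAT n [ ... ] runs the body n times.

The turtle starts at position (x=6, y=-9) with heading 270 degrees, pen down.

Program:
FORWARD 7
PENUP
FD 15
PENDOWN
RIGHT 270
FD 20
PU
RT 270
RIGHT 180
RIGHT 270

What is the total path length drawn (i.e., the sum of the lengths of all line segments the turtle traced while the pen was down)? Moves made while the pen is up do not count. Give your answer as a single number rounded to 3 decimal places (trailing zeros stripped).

Answer: 27

Derivation:
Executing turtle program step by step:
Start: pos=(6,-9), heading=270, pen down
FD 7: (6,-9) -> (6,-16) [heading=270, draw]
PU: pen up
FD 15: (6,-16) -> (6,-31) [heading=270, move]
PD: pen down
RT 270: heading 270 -> 0
FD 20: (6,-31) -> (26,-31) [heading=0, draw]
PU: pen up
RT 270: heading 0 -> 90
RT 180: heading 90 -> 270
RT 270: heading 270 -> 0
Final: pos=(26,-31), heading=0, 2 segment(s) drawn

Segment lengths:
  seg 1: (6,-9) -> (6,-16), length = 7
  seg 2: (6,-31) -> (26,-31), length = 20
Total = 27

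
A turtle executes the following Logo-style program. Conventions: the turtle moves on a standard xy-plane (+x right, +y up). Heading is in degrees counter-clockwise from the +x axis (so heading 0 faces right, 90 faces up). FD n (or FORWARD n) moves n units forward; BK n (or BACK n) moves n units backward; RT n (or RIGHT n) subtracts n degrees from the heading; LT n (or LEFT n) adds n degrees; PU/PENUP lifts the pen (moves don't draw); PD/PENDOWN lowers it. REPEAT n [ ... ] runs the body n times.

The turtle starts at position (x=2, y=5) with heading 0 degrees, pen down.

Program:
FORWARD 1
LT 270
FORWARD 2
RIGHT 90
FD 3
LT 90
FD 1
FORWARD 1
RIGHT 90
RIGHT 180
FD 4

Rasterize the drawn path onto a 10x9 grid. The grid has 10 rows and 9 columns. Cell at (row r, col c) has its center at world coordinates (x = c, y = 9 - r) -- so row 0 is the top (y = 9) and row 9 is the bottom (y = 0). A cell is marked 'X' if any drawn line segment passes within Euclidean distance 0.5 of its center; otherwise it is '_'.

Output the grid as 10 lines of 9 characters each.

Segment 0: (2,5) -> (3,5)
Segment 1: (3,5) -> (3,3)
Segment 2: (3,3) -> (-0,3)
Segment 3: (-0,3) -> (-0,2)
Segment 4: (-0,2) -> (-0,1)
Segment 5: (-0,1) -> (4,1)

Answer: _________
_________
_________
_________
__XX_____
___X_____
XXXX_____
X________
XXXXX____
_________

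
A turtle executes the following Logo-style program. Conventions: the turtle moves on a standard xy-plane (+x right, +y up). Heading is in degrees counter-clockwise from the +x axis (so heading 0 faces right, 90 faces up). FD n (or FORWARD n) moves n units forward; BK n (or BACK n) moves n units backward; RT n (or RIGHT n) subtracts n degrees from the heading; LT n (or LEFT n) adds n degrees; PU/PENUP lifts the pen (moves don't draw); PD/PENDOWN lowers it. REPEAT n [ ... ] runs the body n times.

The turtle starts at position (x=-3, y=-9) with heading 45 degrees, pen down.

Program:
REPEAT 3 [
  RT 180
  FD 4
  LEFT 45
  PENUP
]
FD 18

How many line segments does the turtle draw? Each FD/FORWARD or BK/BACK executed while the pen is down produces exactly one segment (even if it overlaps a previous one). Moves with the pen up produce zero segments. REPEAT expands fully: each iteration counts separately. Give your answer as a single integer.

Executing turtle program step by step:
Start: pos=(-3,-9), heading=45, pen down
REPEAT 3 [
  -- iteration 1/3 --
  RT 180: heading 45 -> 225
  FD 4: (-3,-9) -> (-5.828,-11.828) [heading=225, draw]
  LT 45: heading 225 -> 270
  PU: pen up
  -- iteration 2/3 --
  RT 180: heading 270 -> 90
  FD 4: (-5.828,-11.828) -> (-5.828,-7.828) [heading=90, move]
  LT 45: heading 90 -> 135
  PU: pen up
  -- iteration 3/3 --
  RT 180: heading 135 -> 315
  FD 4: (-5.828,-7.828) -> (-3,-10.657) [heading=315, move]
  LT 45: heading 315 -> 0
  PU: pen up
]
FD 18: (-3,-10.657) -> (15,-10.657) [heading=0, move]
Final: pos=(15,-10.657), heading=0, 1 segment(s) drawn
Segments drawn: 1

Answer: 1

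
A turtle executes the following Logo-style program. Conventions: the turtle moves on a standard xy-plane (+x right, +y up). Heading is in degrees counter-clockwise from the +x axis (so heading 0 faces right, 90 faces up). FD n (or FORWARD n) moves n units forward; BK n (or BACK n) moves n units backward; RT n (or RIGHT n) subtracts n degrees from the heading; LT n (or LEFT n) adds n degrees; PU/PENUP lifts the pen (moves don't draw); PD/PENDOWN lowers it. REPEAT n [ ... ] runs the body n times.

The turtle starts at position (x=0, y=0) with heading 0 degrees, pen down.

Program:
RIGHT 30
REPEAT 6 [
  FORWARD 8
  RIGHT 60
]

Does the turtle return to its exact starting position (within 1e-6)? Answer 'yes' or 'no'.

Answer: yes

Derivation:
Executing turtle program step by step:
Start: pos=(0,0), heading=0, pen down
RT 30: heading 0 -> 330
REPEAT 6 [
  -- iteration 1/6 --
  FD 8: (0,0) -> (6.928,-4) [heading=330, draw]
  RT 60: heading 330 -> 270
  -- iteration 2/6 --
  FD 8: (6.928,-4) -> (6.928,-12) [heading=270, draw]
  RT 60: heading 270 -> 210
  -- iteration 3/6 --
  FD 8: (6.928,-12) -> (0,-16) [heading=210, draw]
  RT 60: heading 210 -> 150
  -- iteration 4/6 --
  FD 8: (0,-16) -> (-6.928,-12) [heading=150, draw]
  RT 60: heading 150 -> 90
  -- iteration 5/6 --
  FD 8: (-6.928,-12) -> (-6.928,-4) [heading=90, draw]
  RT 60: heading 90 -> 30
  -- iteration 6/6 --
  FD 8: (-6.928,-4) -> (0,0) [heading=30, draw]
  RT 60: heading 30 -> 330
]
Final: pos=(0,0), heading=330, 6 segment(s) drawn

Start position: (0, 0)
Final position: (0, 0)
Distance = 0; < 1e-6 -> CLOSED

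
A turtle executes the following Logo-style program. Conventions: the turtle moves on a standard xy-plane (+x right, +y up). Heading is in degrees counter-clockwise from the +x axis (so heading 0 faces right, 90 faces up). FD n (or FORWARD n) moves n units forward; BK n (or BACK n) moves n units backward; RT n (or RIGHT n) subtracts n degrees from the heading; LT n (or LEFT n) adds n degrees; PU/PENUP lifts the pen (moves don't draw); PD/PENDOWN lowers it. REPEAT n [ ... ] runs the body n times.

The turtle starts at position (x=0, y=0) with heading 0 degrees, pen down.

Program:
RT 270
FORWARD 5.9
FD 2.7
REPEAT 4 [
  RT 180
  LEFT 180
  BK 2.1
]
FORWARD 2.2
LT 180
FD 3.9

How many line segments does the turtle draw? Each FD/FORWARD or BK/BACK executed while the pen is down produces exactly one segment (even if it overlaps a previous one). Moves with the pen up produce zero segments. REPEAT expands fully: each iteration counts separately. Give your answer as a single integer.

Executing turtle program step by step:
Start: pos=(0,0), heading=0, pen down
RT 270: heading 0 -> 90
FD 5.9: (0,0) -> (0,5.9) [heading=90, draw]
FD 2.7: (0,5.9) -> (0,8.6) [heading=90, draw]
REPEAT 4 [
  -- iteration 1/4 --
  RT 180: heading 90 -> 270
  LT 180: heading 270 -> 90
  BK 2.1: (0,8.6) -> (0,6.5) [heading=90, draw]
  -- iteration 2/4 --
  RT 180: heading 90 -> 270
  LT 180: heading 270 -> 90
  BK 2.1: (0,6.5) -> (0,4.4) [heading=90, draw]
  -- iteration 3/4 --
  RT 180: heading 90 -> 270
  LT 180: heading 270 -> 90
  BK 2.1: (0,4.4) -> (0,2.3) [heading=90, draw]
  -- iteration 4/4 --
  RT 180: heading 90 -> 270
  LT 180: heading 270 -> 90
  BK 2.1: (0,2.3) -> (0,0.2) [heading=90, draw]
]
FD 2.2: (0,0.2) -> (0,2.4) [heading=90, draw]
LT 180: heading 90 -> 270
FD 3.9: (0,2.4) -> (0,-1.5) [heading=270, draw]
Final: pos=(0,-1.5), heading=270, 8 segment(s) drawn
Segments drawn: 8

Answer: 8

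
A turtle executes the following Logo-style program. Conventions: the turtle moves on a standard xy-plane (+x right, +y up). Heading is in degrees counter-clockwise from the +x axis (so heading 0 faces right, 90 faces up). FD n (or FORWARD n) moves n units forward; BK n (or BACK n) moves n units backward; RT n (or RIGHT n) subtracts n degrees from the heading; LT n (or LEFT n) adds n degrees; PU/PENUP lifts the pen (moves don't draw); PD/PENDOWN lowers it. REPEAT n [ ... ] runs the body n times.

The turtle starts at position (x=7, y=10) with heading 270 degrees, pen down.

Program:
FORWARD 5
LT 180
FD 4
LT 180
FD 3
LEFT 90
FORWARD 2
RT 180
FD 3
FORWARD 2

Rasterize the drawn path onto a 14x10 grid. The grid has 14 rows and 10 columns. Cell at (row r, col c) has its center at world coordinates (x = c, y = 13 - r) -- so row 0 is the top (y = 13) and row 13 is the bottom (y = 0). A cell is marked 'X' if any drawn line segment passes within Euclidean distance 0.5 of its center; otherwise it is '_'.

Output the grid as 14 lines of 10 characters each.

Segment 0: (7,10) -> (7,5)
Segment 1: (7,5) -> (7,9)
Segment 2: (7,9) -> (7,6)
Segment 3: (7,6) -> (9,6)
Segment 4: (9,6) -> (6,6)
Segment 5: (6,6) -> (4,6)

Answer: __________
__________
__________
_______X__
_______X__
_______X__
_______X__
____XXXXXX
_______X__
__________
__________
__________
__________
__________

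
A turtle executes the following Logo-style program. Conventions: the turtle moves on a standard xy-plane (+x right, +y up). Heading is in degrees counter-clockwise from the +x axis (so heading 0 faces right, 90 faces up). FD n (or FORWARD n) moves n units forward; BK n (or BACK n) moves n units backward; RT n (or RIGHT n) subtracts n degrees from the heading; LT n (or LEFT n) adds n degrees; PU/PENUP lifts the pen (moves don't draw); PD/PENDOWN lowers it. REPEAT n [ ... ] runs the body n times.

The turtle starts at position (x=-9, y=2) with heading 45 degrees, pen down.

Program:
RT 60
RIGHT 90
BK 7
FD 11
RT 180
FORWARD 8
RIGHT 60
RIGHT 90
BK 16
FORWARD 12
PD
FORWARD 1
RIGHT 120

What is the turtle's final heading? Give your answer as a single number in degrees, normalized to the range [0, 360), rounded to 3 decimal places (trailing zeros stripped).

Answer: 165

Derivation:
Executing turtle program step by step:
Start: pos=(-9,2), heading=45, pen down
RT 60: heading 45 -> 345
RT 90: heading 345 -> 255
BK 7: (-9,2) -> (-7.188,8.761) [heading=255, draw]
FD 11: (-7.188,8.761) -> (-10.035,-1.864) [heading=255, draw]
RT 180: heading 255 -> 75
FD 8: (-10.035,-1.864) -> (-7.965,5.864) [heading=75, draw]
RT 60: heading 75 -> 15
RT 90: heading 15 -> 285
BK 16: (-7.965,5.864) -> (-12.106,21.319) [heading=285, draw]
FD 12: (-12.106,21.319) -> (-9,9.727) [heading=285, draw]
PD: pen down
FD 1: (-9,9.727) -> (-8.741,8.761) [heading=285, draw]
RT 120: heading 285 -> 165
Final: pos=(-8.741,8.761), heading=165, 6 segment(s) drawn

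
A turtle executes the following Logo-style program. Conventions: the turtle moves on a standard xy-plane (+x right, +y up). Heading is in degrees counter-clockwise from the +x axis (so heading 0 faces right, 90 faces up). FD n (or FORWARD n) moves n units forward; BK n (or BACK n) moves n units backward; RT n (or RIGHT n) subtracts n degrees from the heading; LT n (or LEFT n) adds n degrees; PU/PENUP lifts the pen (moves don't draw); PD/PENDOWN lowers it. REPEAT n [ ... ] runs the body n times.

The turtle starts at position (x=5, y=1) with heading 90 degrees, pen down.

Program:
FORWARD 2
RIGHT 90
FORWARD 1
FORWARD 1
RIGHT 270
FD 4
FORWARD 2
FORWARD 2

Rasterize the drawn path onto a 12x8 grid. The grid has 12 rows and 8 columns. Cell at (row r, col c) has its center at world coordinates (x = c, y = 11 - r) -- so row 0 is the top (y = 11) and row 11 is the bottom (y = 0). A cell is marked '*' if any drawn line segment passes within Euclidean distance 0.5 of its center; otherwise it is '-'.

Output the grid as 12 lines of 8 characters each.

Segment 0: (5,1) -> (5,3)
Segment 1: (5,3) -> (6,3)
Segment 2: (6,3) -> (7,3)
Segment 3: (7,3) -> (7,7)
Segment 4: (7,7) -> (7,9)
Segment 5: (7,9) -> (7,11)

Answer: -------*
-------*
-------*
-------*
-------*
-------*
-------*
-------*
-----***
-----*--
-----*--
--------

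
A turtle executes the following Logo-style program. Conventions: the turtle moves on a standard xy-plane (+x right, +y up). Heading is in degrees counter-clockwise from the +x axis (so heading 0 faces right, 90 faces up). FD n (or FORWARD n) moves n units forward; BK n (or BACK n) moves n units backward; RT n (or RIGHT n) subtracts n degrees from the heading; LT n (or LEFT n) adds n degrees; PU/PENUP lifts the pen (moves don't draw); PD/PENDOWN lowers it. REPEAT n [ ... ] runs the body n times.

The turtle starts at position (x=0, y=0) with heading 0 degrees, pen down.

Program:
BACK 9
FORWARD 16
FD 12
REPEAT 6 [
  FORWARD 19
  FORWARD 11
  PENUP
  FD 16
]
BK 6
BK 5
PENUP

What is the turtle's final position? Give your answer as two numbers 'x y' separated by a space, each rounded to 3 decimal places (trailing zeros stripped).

Answer: 284 0

Derivation:
Executing turtle program step by step:
Start: pos=(0,0), heading=0, pen down
BK 9: (0,0) -> (-9,0) [heading=0, draw]
FD 16: (-9,0) -> (7,0) [heading=0, draw]
FD 12: (7,0) -> (19,0) [heading=0, draw]
REPEAT 6 [
  -- iteration 1/6 --
  FD 19: (19,0) -> (38,0) [heading=0, draw]
  FD 11: (38,0) -> (49,0) [heading=0, draw]
  PU: pen up
  FD 16: (49,0) -> (65,0) [heading=0, move]
  -- iteration 2/6 --
  FD 19: (65,0) -> (84,0) [heading=0, move]
  FD 11: (84,0) -> (95,0) [heading=0, move]
  PU: pen up
  FD 16: (95,0) -> (111,0) [heading=0, move]
  -- iteration 3/6 --
  FD 19: (111,0) -> (130,0) [heading=0, move]
  FD 11: (130,0) -> (141,0) [heading=0, move]
  PU: pen up
  FD 16: (141,0) -> (157,0) [heading=0, move]
  -- iteration 4/6 --
  FD 19: (157,0) -> (176,0) [heading=0, move]
  FD 11: (176,0) -> (187,0) [heading=0, move]
  PU: pen up
  FD 16: (187,0) -> (203,0) [heading=0, move]
  -- iteration 5/6 --
  FD 19: (203,0) -> (222,0) [heading=0, move]
  FD 11: (222,0) -> (233,0) [heading=0, move]
  PU: pen up
  FD 16: (233,0) -> (249,0) [heading=0, move]
  -- iteration 6/6 --
  FD 19: (249,0) -> (268,0) [heading=0, move]
  FD 11: (268,0) -> (279,0) [heading=0, move]
  PU: pen up
  FD 16: (279,0) -> (295,0) [heading=0, move]
]
BK 6: (295,0) -> (289,0) [heading=0, move]
BK 5: (289,0) -> (284,0) [heading=0, move]
PU: pen up
Final: pos=(284,0), heading=0, 5 segment(s) drawn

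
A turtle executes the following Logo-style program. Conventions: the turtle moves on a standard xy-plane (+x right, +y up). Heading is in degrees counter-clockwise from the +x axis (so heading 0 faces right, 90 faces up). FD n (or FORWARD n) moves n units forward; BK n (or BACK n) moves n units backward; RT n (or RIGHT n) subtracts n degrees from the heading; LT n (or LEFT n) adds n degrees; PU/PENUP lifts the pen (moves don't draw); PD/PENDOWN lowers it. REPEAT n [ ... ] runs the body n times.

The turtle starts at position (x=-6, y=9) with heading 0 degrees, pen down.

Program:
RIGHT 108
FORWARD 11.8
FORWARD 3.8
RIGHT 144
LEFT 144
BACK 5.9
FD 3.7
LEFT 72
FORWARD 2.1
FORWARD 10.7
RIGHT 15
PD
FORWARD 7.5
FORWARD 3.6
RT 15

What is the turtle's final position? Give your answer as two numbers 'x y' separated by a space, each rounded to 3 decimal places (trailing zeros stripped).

Answer: 7.2 -19.894

Derivation:
Executing turtle program step by step:
Start: pos=(-6,9), heading=0, pen down
RT 108: heading 0 -> 252
FD 11.8: (-6,9) -> (-9.646,-2.222) [heading=252, draw]
FD 3.8: (-9.646,-2.222) -> (-10.821,-5.836) [heading=252, draw]
RT 144: heading 252 -> 108
LT 144: heading 108 -> 252
BK 5.9: (-10.821,-5.836) -> (-8.997,-0.225) [heading=252, draw]
FD 3.7: (-8.997,-0.225) -> (-10.141,-3.744) [heading=252, draw]
LT 72: heading 252 -> 324
FD 2.1: (-10.141,-3.744) -> (-8.442,-4.979) [heading=324, draw]
FD 10.7: (-8.442,-4.979) -> (0.215,-11.268) [heading=324, draw]
RT 15: heading 324 -> 309
PD: pen down
FD 7.5: (0.215,-11.268) -> (4.934,-17.096) [heading=309, draw]
FD 3.6: (4.934,-17.096) -> (7.2,-19.894) [heading=309, draw]
RT 15: heading 309 -> 294
Final: pos=(7.2,-19.894), heading=294, 8 segment(s) drawn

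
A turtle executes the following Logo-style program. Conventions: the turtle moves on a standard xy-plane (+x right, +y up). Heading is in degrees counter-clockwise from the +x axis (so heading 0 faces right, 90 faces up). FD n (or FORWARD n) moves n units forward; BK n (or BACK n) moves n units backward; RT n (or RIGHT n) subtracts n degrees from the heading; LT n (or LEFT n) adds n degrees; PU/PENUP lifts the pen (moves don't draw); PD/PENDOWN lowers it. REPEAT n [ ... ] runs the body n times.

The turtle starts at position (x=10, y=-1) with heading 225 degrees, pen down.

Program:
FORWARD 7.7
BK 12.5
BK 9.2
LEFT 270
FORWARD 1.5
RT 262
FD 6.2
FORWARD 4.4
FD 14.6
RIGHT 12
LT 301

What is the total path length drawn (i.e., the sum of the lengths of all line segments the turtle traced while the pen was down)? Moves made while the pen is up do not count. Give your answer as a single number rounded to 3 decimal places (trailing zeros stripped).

Executing turtle program step by step:
Start: pos=(10,-1), heading=225, pen down
FD 7.7: (10,-1) -> (4.555,-6.445) [heading=225, draw]
BK 12.5: (4.555,-6.445) -> (13.394,2.394) [heading=225, draw]
BK 9.2: (13.394,2.394) -> (19.899,8.899) [heading=225, draw]
LT 270: heading 225 -> 135
FD 1.5: (19.899,8.899) -> (18.839,9.96) [heading=135, draw]
RT 262: heading 135 -> 233
FD 6.2: (18.839,9.96) -> (15.108,5.009) [heading=233, draw]
FD 4.4: (15.108,5.009) -> (12.46,1.495) [heading=233, draw]
FD 14.6: (12.46,1.495) -> (3.673,-10.165) [heading=233, draw]
RT 12: heading 233 -> 221
LT 301: heading 221 -> 162
Final: pos=(3.673,-10.165), heading=162, 7 segment(s) drawn

Segment lengths:
  seg 1: (10,-1) -> (4.555,-6.445), length = 7.7
  seg 2: (4.555,-6.445) -> (13.394,2.394), length = 12.5
  seg 3: (13.394,2.394) -> (19.899,8.899), length = 9.2
  seg 4: (19.899,8.899) -> (18.839,9.96), length = 1.5
  seg 5: (18.839,9.96) -> (15.108,5.009), length = 6.2
  seg 6: (15.108,5.009) -> (12.46,1.495), length = 4.4
  seg 7: (12.46,1.495) -> (3.673,-10.165), length = 14.6
Total = 56.1

Answer: 56.1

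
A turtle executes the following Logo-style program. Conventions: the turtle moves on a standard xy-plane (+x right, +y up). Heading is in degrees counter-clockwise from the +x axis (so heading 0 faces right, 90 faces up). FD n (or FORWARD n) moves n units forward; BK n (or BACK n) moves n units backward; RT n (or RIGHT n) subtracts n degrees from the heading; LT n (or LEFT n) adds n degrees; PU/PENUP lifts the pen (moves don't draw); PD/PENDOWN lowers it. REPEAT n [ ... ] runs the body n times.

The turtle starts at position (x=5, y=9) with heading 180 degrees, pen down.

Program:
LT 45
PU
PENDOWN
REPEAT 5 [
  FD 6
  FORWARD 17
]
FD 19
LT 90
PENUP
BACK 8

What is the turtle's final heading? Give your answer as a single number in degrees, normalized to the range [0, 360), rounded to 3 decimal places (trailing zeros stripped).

Executing turtle program step by step:
Start: pos=(5,9), heading=180, pen down
LT 45: heading 180 -> 225
PU: pen up
PD: pen down
REPEAT 5 [
  -- iteration 1/5 --
  FD 6: (5,9) -> (0.757,4.757) [heading=225, draw]
  FD 17: (0.757,4.757) -> (-11.263,-7.263) [heading=225, draw]
  -- iteration 2/5 --
  FD 6: (-11.263,-7.263) -> (-15.506,-11.506) [heading=225, draw]
  FD 17: (-15.506,-11.506) -> (-27.527,-23.527) [heading=225, draw]
  -- iteration 3/5 --
  FD 6: (-27.527,-23.527) -> (-31.77,-27.77) [heading=225, draw]
  FD 17: (-31.77,-27.77) -> (-43.79,-39.79) [heading=225, draw]
  -- iteration 4/5 --
  FD 6: (-43.79,-39.79) -> (-48.033,-44.033) [heading=225, draw]
  FD 17: (-48.033,-44.033) -> (-60.054,-56.054) [heading=225, draw]
  -- iteration 5/5 --
  FD 6: (-60.054,-56.054) -> (-64.296,-60.296) [heading=225, draw]
  FD 17: (-64.296,-60.296) -> (-76.317,-72.317) [heading=225, draw]
]
FD 19: (-76.317,-72.317) -> (-89.752,-85.752) [heading=225, draw]
LT 90: heading 225 -> 315
PU: pen up
BK 8: (-89.752,-85.752) -> (-95.409,-80.095) [heading=315, move]
Final: pos=(-95.409,-80.095), heading=315, 11 segment(s) drawn

Answer: 315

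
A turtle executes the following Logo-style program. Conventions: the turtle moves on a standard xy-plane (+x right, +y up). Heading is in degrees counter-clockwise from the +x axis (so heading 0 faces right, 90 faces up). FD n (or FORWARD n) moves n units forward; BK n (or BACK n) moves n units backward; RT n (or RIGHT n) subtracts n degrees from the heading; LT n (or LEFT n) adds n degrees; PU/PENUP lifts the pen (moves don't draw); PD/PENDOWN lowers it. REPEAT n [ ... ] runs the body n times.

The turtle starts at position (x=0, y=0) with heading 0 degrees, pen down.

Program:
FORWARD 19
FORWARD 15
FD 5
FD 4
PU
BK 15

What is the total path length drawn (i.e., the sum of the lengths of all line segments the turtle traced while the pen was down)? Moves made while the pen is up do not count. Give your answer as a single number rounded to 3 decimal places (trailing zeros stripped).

Executing turtle program step by step:
Start: pos=(0,0), heading=0, pen down
FD 19: (0,0) -> (19,0) [heading=0, draw]
FD 15: (19,0) -> (34,0) [heading=0, draw]
FD 5: (34,0) -> (39,0) [heading=0, draw]
FD 4: (39,0) -> (43,0) [heading=0, draw]
PU: pen up
BK 15: (43,0) -> (28,0) [heading=0, move]
Final: pos=(28,0), heading=0, 4 segment(s) drawn

Segment lengths:
  seg 1: (0,0) -> (19,0), length = 19
  seg 2: (19,0) -> (34,0), length = 15
  seg 3: (34,0) -> (39,0), length = 5
  seg 4: (39,0) -> (43,0), length = 4
Total = 43

Answer: 43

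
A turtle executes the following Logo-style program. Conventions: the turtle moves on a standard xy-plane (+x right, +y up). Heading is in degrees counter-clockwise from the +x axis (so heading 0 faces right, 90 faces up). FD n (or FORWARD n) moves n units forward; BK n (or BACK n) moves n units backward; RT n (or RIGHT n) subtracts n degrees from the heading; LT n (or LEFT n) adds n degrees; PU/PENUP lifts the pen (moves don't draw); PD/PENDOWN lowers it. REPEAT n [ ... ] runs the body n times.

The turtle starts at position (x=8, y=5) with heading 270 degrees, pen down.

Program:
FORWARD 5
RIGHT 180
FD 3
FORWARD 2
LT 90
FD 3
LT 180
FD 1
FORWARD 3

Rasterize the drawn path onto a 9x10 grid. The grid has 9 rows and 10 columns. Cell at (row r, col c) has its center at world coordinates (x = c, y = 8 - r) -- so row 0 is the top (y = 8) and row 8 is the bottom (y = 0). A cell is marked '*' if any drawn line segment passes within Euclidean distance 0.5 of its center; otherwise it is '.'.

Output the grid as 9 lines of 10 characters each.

Segment 0: (8,5) -> (8,0)
Segment 1: (8,0) -> (8,3)
Segment 2: (8,3) -> (8,5)
Segment 3: (8,5) -> (5,5)
Segment 4: (5,5) -> (6,5)
Segment 5: (6,5) -> (9,5)

Answer: ..........
..........
..........
.....*****
........*.
........*.
........*.
........*.
........*.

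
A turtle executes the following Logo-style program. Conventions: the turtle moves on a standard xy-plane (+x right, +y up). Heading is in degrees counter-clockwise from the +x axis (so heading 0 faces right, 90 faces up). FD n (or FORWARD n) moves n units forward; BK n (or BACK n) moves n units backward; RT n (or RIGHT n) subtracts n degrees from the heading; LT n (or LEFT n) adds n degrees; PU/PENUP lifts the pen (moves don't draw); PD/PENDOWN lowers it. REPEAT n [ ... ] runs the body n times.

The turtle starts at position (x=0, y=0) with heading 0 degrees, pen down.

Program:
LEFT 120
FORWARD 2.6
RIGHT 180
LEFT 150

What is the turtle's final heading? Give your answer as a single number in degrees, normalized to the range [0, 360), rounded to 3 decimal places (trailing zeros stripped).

Answer: 90

Derivation:
Executing turtle program step by step:
Start: pos=(0,0), heading=0, pen down
LT 120: heading 0 -> 120
FD 2.6: (0,0) -> (-1.3,2.252) [heading=120, draw]
RT 180: heading 120 -> 300
LT 150: heading 300 -> 90
Final: pos=(-1.3,2.252), heading=90, 1 segment(s) drawn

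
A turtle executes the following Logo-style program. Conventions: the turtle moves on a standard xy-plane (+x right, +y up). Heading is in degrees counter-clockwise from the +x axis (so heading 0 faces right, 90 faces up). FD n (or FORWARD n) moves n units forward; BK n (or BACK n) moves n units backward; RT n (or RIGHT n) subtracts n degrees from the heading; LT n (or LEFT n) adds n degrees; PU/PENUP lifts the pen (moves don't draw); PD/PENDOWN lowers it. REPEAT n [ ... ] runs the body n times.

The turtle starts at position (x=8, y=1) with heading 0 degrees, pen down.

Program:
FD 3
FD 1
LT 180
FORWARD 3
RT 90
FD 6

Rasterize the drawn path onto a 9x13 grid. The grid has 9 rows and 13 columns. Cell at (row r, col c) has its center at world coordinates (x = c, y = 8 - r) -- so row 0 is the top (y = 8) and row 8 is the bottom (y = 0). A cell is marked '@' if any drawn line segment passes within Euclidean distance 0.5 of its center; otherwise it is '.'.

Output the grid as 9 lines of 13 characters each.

Answer: .............
.........@...
.........@...
.........@...
.........@...
.........@...
.........@...
........@@@@@
.............

Derivation:
Segment 0: (8,1) -> (11,1)
Segment 1: (11,1) -> (12,1)
Segment 2: (12,1) -> (9,1)
Segment 3: (9,1) -> (9,7)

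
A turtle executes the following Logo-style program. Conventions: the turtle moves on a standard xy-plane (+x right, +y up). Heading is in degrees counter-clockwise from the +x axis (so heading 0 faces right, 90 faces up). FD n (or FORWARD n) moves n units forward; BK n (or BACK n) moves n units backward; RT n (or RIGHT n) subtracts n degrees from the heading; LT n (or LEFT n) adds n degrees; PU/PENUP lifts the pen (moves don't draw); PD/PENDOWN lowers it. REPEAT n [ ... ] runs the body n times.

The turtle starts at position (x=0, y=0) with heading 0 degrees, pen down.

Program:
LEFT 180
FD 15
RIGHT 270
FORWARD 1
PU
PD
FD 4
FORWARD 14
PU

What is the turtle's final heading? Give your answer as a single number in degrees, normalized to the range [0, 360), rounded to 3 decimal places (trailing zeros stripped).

Answer: 270

Derivation:
Executing turtle program step by step:
Start: pos=(0,0), heading=0, pen down
LT 180: heading 0 -> 180
FD 15: (0,0) -> (-15,0) [heading=180, draw]
RT 270: heading 180 -> 270
FD 1: (-15,0) -> (-15,-1) [heading=270, draw]
PU: pen up
PD: pen down
FD 4: (-15,-1) -> (-15,-5) [heading=270, draw]
FD 14: (-15,-5) -> (-15,-19) [heading=270, draw]
PU: pen up
Final: pos=(-15,-19), heading=270, 4 segment(s) drawn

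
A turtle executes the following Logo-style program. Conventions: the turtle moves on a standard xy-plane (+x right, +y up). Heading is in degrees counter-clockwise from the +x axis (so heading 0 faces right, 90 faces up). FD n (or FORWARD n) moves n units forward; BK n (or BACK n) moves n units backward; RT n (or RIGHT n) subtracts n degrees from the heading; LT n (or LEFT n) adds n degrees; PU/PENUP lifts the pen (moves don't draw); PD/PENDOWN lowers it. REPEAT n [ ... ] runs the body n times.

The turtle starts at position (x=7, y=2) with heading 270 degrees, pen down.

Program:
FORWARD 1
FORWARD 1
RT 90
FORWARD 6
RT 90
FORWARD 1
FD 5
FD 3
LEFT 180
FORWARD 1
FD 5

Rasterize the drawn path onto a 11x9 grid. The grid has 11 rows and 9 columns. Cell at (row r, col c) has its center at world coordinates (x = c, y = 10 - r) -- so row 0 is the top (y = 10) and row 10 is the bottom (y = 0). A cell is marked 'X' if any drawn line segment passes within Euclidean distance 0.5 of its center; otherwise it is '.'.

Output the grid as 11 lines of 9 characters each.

Answer: .........
.X.......
.X.......
.X.......
.X.......
.X.......
.X.......
.X.......
.X.....X.
.X.....X.
.XXXXXXX.

Derivation:
Segment 0: (7,2) -> (7,1)
Segment 1: (7,1) -> (7,0)
Segment 2: (7,0) -> (1,0)
Segment 3: (1,0) -> (1,1)
Segment 4: (1,1) -> (1,6)
Segment 5: (1,6) -> (1,9)
Segment 6: (1,9) -> (1,8)
Segment 7: (1,8) -> (1,3)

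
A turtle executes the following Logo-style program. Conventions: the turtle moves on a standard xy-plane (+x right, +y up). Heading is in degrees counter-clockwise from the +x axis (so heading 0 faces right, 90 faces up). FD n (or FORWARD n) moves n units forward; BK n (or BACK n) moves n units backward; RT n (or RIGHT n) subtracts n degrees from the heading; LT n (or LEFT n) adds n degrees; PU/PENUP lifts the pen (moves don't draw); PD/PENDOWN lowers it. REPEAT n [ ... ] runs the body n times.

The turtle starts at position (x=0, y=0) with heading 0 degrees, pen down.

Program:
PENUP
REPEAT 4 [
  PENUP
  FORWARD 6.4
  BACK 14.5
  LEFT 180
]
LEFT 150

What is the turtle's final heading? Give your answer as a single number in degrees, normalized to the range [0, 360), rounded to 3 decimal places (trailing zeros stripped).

Executing turtle program step by step:
Start: pos=(0,0), heading=0, pen down
PU: pen up
REPEAT 4 [
  -- iteration 1/4 --
  PU: pen up
  FD 6.4: (0,0) -> (6.4,0) [heading=0, move]
  BK 14.5: (6.4,0) -> (-8.1,0) [heading=0, move]
  LT 180: heading 0 -> 180
  -- iteration 2/4 --
  PU: pen up
  FD 6.4: (-8.1,0) -> (-14.5,0) [heading=180, move]
  BK 14.5: (-14.5,0) -> (0,0) [heading=180, move]
  LT 180: heading 180 -> 0
  -- iteration 3/4 --
  PU: pen up
  FD 6.4: (0,0) -> (6.4,0) [heading=0, move]
  BK 14.5: (6.4,0) -> (-8.1,0) [heading=0, move]
  LT 180: heading 0 -> 180
  -- iteration 4/4 --
  PU: pen up
  FD 6.4: (-8.1,0) -> (-14.5,0) [heading=180, move]
  BK 14.5: (-14.5,0) -> (0,0) [heading=180, move]
  LT 180: heading 180 -> 0
]
LT 150: heading 0 -> 150
Final: pos=(0,0), heading=150, 0 segment(s) drawn

Answer: 150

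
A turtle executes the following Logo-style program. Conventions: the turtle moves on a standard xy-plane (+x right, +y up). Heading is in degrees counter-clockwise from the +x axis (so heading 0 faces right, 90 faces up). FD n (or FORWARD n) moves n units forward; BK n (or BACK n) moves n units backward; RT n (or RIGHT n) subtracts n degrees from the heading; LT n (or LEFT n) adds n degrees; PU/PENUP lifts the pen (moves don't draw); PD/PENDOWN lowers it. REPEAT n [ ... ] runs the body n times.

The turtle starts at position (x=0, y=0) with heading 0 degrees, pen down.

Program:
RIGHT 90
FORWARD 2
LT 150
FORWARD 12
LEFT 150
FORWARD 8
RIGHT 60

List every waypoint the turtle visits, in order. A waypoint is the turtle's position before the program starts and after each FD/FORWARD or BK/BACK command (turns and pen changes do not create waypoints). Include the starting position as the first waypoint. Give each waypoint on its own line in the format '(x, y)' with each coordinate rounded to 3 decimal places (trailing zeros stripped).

Answer: (0, 0)
(0, -2)
(6, 8.392)
(-0.928, 4.392)

Derivation:
Executing turtle program step by step:
Start: pos=(0,0), heading=0, pen down
RT 90: heading 0 -> 270
FD 2: (0,0) -> (0,-2) [heading=270, draw]
LT 150: heading 270 -> 60
FD 12: (0,-2) -> (6,8.392) [heading=60, draw]
LT 150: heading 60 -> 210
FD 8: (6,8.392) -> (-0.928,4.392) [heading=210, draw]
RT 60: heading 210 -> 150
Final: pos=(-0.928,4.392), heading=150, 3 segment(s) drawn
Waypoints (4 total):
(0, 0)
(0, -2)
(6, 8.392)
(-0.928, 4.392)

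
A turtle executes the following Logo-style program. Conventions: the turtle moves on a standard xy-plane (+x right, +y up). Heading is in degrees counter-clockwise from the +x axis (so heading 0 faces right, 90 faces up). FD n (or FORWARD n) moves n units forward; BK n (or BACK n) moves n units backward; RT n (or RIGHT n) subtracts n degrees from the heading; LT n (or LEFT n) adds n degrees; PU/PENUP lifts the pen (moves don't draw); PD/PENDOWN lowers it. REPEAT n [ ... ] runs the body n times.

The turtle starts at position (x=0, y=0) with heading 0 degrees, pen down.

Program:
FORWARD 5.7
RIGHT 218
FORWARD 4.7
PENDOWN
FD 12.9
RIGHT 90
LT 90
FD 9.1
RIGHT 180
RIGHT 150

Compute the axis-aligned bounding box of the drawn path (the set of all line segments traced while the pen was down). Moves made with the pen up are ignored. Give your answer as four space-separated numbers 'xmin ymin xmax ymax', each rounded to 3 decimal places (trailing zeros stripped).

Answer: -15.34 0 5.7 16.438

Derivation:
Executing turtle program step by step:
Start: pos=(0,0), heading=0, pen down
FD 5.7: (0,0) -> (5.7,0) [heading=0, draw]
RT 218: heading 0 -> 142
FD 4.7: (5.7,0) -> (1.996,2.894) [heading=142, draw]
PD: pen down
FD 12.9: (1.996,2.894) -> (-8.169,10.836) [heading=142, draw]
RT 90: heading 142 -> 52
LT 90: heading 52 -> 142
FD 9.1: (-8.169,10.836) -> (-15.34,16.438) [heading=142, draw]
RT 180: heading 142 -> 322
RT 150: heading 322 -> 172
Final: pos=(-15.34,16.438), heading=172, 4 segment(s) drawn

Segment endpoints: x in {-15.34, -8.169, 0, 1.996, 5.7}, y in {0, 2.894, 10.836, 16.438}
xmin=-15.34, ymin=0, xmax=5.7, ymax=16.438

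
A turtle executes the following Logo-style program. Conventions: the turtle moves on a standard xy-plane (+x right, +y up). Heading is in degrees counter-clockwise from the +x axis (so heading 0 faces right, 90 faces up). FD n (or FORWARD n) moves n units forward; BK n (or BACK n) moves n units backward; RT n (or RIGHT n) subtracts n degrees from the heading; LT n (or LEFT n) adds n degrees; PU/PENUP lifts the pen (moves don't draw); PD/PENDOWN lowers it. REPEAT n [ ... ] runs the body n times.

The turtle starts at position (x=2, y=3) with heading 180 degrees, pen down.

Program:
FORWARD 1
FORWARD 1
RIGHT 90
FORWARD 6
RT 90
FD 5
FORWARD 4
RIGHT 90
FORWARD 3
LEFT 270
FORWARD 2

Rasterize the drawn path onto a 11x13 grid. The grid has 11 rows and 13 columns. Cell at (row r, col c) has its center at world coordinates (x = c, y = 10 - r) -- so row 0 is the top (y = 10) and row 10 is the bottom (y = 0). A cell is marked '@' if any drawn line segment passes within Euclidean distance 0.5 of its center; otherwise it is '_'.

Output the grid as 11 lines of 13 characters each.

Segment 0: (2,3) -> (1,3)
Segment 1: (1,3) -> (0,3)
Segment 2: (0,3) -> (0,9)
Segment 3: (0,9) -> (5,9)
Segment 4: (5,9) -> (9,9)
Segment 5: (9,9) -> (9,6)
Segment 6: (9,6) -> (7,6)

Answer: _____________
@@@@@@@@@@___
@________@___
@________@___
@______@@@___
@____________
@____________
@@@__________
_____________
_____________
_____________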